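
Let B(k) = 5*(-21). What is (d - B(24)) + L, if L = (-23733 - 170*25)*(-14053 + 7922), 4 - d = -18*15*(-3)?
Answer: 171563072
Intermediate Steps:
B(k) = -105
d = -806 (d = 4 - (-18*15)*(-3) = 4 - (-270)*(-3) = 4 - 1*810 = 4 - 810 = -806)
L = 171563773 (L = (-23733 - 4250)*(-6131) = -27983*(-6131) = 171563773)
(d - B(24)) + L = (-806 - 1*(-105)) + 171563773 = (-806 + 105) + 171563773 = -701 + 171563773 = 171563072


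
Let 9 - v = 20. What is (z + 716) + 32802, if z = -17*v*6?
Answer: 34640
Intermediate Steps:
v = -11 (v = 9 - 1*20 = 9 - 20 = -11)
z = 1122 (z = -17*(-11)*6 = 187*6 = 1122)
(z + 716) + 32802 = (1122 + 716) + 32802 = 1838 + 32802 = 34640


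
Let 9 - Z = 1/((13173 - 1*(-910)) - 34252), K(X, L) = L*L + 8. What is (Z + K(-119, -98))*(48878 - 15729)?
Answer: 6432429196550/20169 ≈ 3.1893e+8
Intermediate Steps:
K(X, L) = 8 + L² (K(X, L) = L² + 8 = 8 + L²)
Z = 181522/20169 (Z = 9 - 1/((13173 - 1*(-910)) - 34252) = 9 - 1/((13173 + 910) - 34252) = 9 - 1/(14083 - 34252) = 9 - 1/(-20169) = 9 - 1*(-1/20169) = 9 + 1/20169 = 181522/20169 ≈ 9.0000)
(Z + K(-119, -98))*(48878 - 15729) = (181522/20169 + (8 + (-98)²))*(48878 - 15729) = (181522/20169 + (8 + 9604))*33149 = (181522/20169 + 9612)*33149 = (194045950/20169)*33149 = 6432429196550/20169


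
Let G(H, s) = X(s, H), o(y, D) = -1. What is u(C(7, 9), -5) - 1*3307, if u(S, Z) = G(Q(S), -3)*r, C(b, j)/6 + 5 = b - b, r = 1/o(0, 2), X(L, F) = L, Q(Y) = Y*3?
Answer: -3304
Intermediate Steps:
Q(Y) = 3*Y
r = -1 (r = 1/(-1) = -1)
C(b, j) = -30 (C(b, j) = -30 + 6*(b - b) = -30 + 6*0 = -30 + 0 = -30)
G(H, s) = s
u(S, Z) = 3 (u(S, Z) = -3*(-1) = 3)
u(C(7, 9), -5) - 1*3307 = 3 - 1*3307 = 3 - 3307 = -3304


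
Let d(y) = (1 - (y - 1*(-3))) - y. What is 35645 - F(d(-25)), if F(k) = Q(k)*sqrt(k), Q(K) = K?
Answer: 35645 - 192*sqrt(3) ≈ 35312.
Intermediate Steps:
d(y) = -2 - 2*y (d(y) = (1 - (y + 3)) - y = (1 - (3 + y)) - y = (1 + (-3 - y)) - y = (-2 - y) - y = -2 - 2*y)
F(k) = k**(3/2) (F(k) = k*sqrt(k) = k**(3/2))
35645 - F(d(-25)) = 35645 - (-2 - 2*(-25))**(3/2) = 35645 - (-2 + 50)**(3/2) = 35645 - 48**(3/2) = 35645 - 192*sqrt(3)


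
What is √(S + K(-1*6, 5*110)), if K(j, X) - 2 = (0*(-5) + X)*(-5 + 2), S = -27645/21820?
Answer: I*√7852364491/2182 ≈ 40.611*I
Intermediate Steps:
S = -5529/4364 (S = -27645*1/21820 = -5529/4364 ≈ -1.2670)
K(j, X) = 2 - 3*X (K(j, X) = 2 + (0*(-5) + X)*(-5 + 2) = 2 + (0 + X)*(-3) = 2 + X*(-3) = 2 - 3*X)
√(S + K(-1*6, 5*110)) = √(-5529/4364 + (2 - 15*110)) = √(-5529/4364 + (2 - 3*550)) = √(-5529/4364 + (2 - 1650)) = √(-5529/4364 - 1648) = √(-7197401/4364) = I*√7852364491/2182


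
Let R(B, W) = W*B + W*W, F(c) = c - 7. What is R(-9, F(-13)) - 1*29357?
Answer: -28777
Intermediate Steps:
F(c) = -7 + c
R(B, W) = W² + B*W (R(B, W) = B*W + W² = W² + B*W)
R(-9, F(-13)) - 1*29357 = (-7 - 13)*(-9 + (-7 - 13)) - 1*29357 = -20*(-9 - 20) - 29357 = -20*(-29) - 29357 = 580 - 29357 = -28777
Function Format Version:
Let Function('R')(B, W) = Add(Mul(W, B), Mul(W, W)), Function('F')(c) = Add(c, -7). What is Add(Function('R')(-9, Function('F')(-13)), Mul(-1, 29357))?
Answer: -28777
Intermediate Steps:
Function('F')(c) = Add(-7, c)
Function('R')(B, W) = Add(Pow(W, 2), Mul(B, W)) (Function('R')(B, W) = Add(Mul(B, W), Pow(W, 2)) = Add(Pow(W, 2), Mul(B, W)))
Add(Function('R')(-9, Function('F')(-13)), Mul(-1, 29357)) = Add(Mul(Add(-7, -13), Add(-9, Add(-7, -13))), Mul(-1, 29357)) = Add(Mul(-20, Add(-9, -20)), -29357) = Add(Mul(-20, -29), -29357) = Add(580, -29357) = -28777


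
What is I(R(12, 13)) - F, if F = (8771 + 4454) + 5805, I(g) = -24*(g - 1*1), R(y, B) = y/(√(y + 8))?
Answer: -19006 - 144*√5/5 ≈ -19070.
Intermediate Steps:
R(y, B) = y/√(8 + y) (R(y, B) = y/(√(8 + y)) = y/√(8 + y))
I(g) = 24 - 24*g (I(g) = -24*(g - 1) = -24*(-1 + g) = 24 - 24*g)
F = 19030 (F = 13225 + 5805 = 19030)
I(R(12, 13)) - F = (24 - 288/√(8 + 12)) - 1*19030 = (24 - 288/√20) - 19030 = (24 - 288*√5/10) - 19030 = (24 - 144*√5/5) - 19030 = -19006 - 144*√5/5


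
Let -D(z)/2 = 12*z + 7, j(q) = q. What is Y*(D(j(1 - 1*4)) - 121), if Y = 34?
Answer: -2142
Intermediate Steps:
D(z) = -14 - 24*z (D(z) = -2*(12*z + 7) = -2*(7 + 12*z) = -14 - 24*z)
Y*(D(j(1 - 1*4)) - 121) = 34*((-14 - 24*(1 - 1*4)) - 121) = 34*((-14 - 24*(1 - 4)) - 121) = 34*((-14 - 24*(-3)) - 121) = 34*((-14 + 72) - 121) = 34*(58 - 121) = 34*(-63) = -2142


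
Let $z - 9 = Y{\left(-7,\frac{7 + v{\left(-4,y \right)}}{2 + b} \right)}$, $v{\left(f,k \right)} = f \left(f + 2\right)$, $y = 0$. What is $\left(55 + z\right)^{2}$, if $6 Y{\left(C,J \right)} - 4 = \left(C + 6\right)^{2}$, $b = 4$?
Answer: $\frac{151321}{36} \approx 4203.4$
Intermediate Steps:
$v{\left(f,k \right)} = f \left(2 + f\right)$
$Y{\left(C,J \right)} = \frac{2}{3} + \frac{\left(6 + C\right)^{2}}{6}$ ($Y{\left(C,J \right)} = \frac{2}{3} + \frac{\left(C + 6\right)^{2}}{6} = \frac{2}{3} + \frac{\left(6 + C\right)^{2}}{6}$)
$z = \frac{59}{6}$ ($z = 9 + \left(\frac{2}{3} + \frac{\left(6 - 7\right)^{2}}{6}\right) = 9 + \left(\frac{2}{3} + \frac{\left(-1\right)^{2}}{6}\right) = 9 + \left(\frac{2}{3} + \frac{1}{6} \cdot 1\right) = 9 + \left(\frac{2}{3} + \frac{1}{6}\right) = 9 + \frac{5}{6} = \frac{59}{6} \approx 9.8333$)
$\left(55 + z\right)^{2} = \left(55 + \frac{59}{6}\right)^{2} = \left(\frac{389}{6}\right)^{2} = \frac{151321}{36}$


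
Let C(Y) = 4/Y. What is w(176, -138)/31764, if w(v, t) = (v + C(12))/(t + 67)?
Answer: -529/6765732 ≈ -7.8188e-5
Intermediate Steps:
w(v, t) = (⅓ + v)/(67 + t) (w(v, t) = (v + 4/12)/(t + 67) = (v + 4*(1/12))/(67 + t) = (v + ⅓)/(67 + t) = (⅓ + v)/(67 + t))
w(176, -138)/31764 = ((⅓ + 176)/(67 - 138))/31764 = ((529/3)/(-71))*(1/31764) = -1/71*529/3*(1/31764) = -529/213*1/31764 = -529/6765732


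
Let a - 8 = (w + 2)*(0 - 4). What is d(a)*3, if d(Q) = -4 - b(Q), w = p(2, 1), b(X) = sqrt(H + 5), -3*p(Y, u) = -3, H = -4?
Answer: -15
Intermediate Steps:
p(Y, u) = 1 (p(Y, u) = -1/3*(-3) = 1)
b(X) = 1 (b(X) = sqrt(-4 + 5) = sqrt(1) = 1)
w = 1
a = -4 (a = 8 + (1 + 2)*(0 - 4) = 8 + 3*(-4) = 8 - 12 = -4)
d(Q) = -5 (d(Q) = -4 - 1*1 = -4 - 1 = -5)
d(a)*3 = -5*3 = -15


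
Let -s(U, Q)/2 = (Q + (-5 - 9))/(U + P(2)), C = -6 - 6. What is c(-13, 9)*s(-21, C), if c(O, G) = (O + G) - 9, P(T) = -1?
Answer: 338/11 ≈ 30.727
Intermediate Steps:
C = -12
s(U, Q) = -2*(-14 + Q)/(-1 + U) (s(U, Q) = -2*(Q + (-5 - 9))/(U - 1) = -2*(Q - 14)/(-1 + U) = -2*(-14 + Q)/(-1 + U))
c(O, G) = -9 + G + O (c(O, G) = (G + O) - 9 = -9 + G + O)
c(-13, 9)*s(-21, C) = (-9 + 9 - 13)*(2*(14 - 1*(-12))/(-1 - 21)) = -26*(14 + 12)/(-22) = -26*(-1)*26/22 = -13*(-26/11) = 338/11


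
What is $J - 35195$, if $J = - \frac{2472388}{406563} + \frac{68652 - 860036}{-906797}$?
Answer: $- \frac{763368510744217}{21686476983} \approx -35200.0$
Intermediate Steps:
$J = - \frac{112953327532}{21686476983}$ ($J = \left(-2472388\right) \frac{1}{406563} - - \frac{46552}{53341} = - \frac{2472388}{406563} + \frac{46552}{53341} = - \frac{112953327532}{21686476983} \approx -5.2085$)
$J - 35195 = - \frac{112953327532}{21686476983} - 35195 = - \frac{763368510744217}{21686476983}$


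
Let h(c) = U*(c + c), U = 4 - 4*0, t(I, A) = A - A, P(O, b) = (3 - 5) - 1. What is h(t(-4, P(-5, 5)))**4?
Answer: 0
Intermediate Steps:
P(O, b) = -3 (P(O, b) = -2 - 1 = -3)
t(I, A) = 0
U = 4 (U = 4 + 0 = 4)
h(c) = 8*c (h(c) = 4*(c + c) = 4*(2*c) = 8*c)
h(t(-4, P(-5, 5)))**4 = (8*0)**4 = 0**4 = 0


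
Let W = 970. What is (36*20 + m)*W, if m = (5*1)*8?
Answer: 737200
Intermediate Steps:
m = 40 (m = 5*8 = 40)
(36*20 + m)*W = (36*20 + 40)*970 = (720 + 40)*970 = 760*970 = 737200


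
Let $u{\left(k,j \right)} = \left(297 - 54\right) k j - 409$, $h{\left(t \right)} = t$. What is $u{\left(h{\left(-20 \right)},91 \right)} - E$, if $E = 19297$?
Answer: $-461966$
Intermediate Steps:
$u{\left(k,j \right)} = -409 + 243 j k$ ($u{\left(k,j \right)} = \left(297 - 54\right) k j - 409 = 243 k j - 409 = 243 j k - 409 = -409 + 243 j k$)
$u{\left(h{\left(-20 \right)},91 \right)} - E = \left(-409 + 243 \cdot 91 \left(-20\right)\right) - 19297 = \left(-409 - 442260\right) - 19297 = -442669 - 19297 = -461966$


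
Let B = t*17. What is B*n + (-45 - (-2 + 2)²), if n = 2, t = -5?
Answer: -215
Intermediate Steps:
B = -85 (B = -5*17 = -85)
B*n + (-45 - (-2 + 2)²) = -85*2 + (-45 - (-2 + 2)²) = -170 + (-45 - 1*0²) = -170 + (-45 - 1*0) = -170 + (-45 + 0) = -170 - 45 = -215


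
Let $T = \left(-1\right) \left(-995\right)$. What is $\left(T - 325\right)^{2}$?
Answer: $448900$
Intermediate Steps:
$T = 995$
$\left(T - 325\right)^{2} = \left(995 - 325\right)^{2} = 670^{2} = 448900$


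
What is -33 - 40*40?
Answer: -1633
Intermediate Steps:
-33 - 40*40 = -33 - 1600 = -1633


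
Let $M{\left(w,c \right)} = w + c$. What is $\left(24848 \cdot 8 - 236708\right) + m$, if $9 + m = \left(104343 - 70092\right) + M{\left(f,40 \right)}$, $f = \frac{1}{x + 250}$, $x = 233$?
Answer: $- \frac{1759085}{483} \approx -3642.0$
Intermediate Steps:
$f = \frac{1}{483}$ ($f = \frac{1}{233 + 250} = \frac{1}{483} \approx 0.0020704$)
$M{\left(w,c \right)} = c + w$
$m = \frac{16558207}{483}$ ($m = -9 + \left(\left(104343 - 70092\right) + \left(40 + \frac{1}{483}\right)\right) = -9 + \left(34251 + \frac{19321}{483}\right) = -9 + \frac{16562554}{483} = \frac{16558207}{483} \approx 34282.0$)
$\left(24848 \cdot 8 - 236708\right) + m = \left(24848 \cdot 8 - 236708\right) + \frac{16558207}{483} = \left(198784 - 236708\right) + \frac{16558207}{483} = -37924 + \frac{16558207}{483} = - \frac{1759085}{483}$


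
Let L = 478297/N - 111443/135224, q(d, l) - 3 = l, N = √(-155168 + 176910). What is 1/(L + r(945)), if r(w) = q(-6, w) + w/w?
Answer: -188480293167137832/1912859803643743190273 + 4372957113295136*√21742/1912859803643743190273 ≈ 0.00023855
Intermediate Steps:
N = √21742 ≈ 147.45
q(d, l) = 3 + l
L = -111443/135224 + 478297*√21742/21742 (L = 478297/(√21742) - 111443/135224 = 478297*(√21742/21742) - 111443*1/135224 = 478297*√21742/21742 - 111443/135224 = -111443/135224 + 478297*√21742/21742 ≈ 3242.9)
r(w) = 4 + w (r(w) = (3 + w) + w/w = (3 + w) + 1 = 4 + w)
1/(L + r(945)) = 1/((-111443/135224 + 478297*√21742/21742) + (4 + 945)) = 1/((-111443/135224 + 478297*√21742/21742) + 949) = 1/(128216133/135224 + 478297*√21742/21742)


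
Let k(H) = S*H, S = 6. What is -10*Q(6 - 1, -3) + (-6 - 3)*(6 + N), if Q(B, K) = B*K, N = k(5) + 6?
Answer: -228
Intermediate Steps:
k(H) = 6*H
N = 36 (N = 6*5 + 6 = 30 + 6 = 36)
-10*Q(6 - 1, -3) + (-6 - 3)*(6 + N) = -10*(6 - 1)*(-3) + (-6 - 3)*(6 + 36) = -50*(-3) - 9*42 = -10*(-15) - 378 = 150 - 378 = -228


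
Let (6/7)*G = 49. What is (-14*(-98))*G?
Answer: 235298/3 ≈ 78433.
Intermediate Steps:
G = 343/6 (G = (7/6)*49 = 343/6 ≈ 57.167)
(-14*(-98))*G = -14*(-98)*(343/6) = 1372*(343/6) = 235298/3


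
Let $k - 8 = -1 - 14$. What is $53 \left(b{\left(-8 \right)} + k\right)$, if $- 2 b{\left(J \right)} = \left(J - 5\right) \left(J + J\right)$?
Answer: $-5883$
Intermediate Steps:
$k = -7$ ($k = 8 - 15 = -7$)
$b{\left(J \right)} = - J \left(-5 + J\right)$ ($b{\left(J \right)} = - \frac{\left(J - 5\right) \left(J + J\right)}{2} = - \frac{\left(-5 + J\right) 2 J}{2} = - \frac{2 J \left(-5 + J\right)}{2} = - J \left(-5 + J\right)$)
$53 \left(b{\left(-8 \right)} + k\right) = 53 \left(- 8 \left(5 - -8\right) - 7\right) = 53 \left(- 8 \left(5 + 8\right) - 7\right) = 53 \left(\left(-8\right) 13 - 7\right) = 53 \left(-104 - 7\right) = 53 \left(-111\right) = -5883$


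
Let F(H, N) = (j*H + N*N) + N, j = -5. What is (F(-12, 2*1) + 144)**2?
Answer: 44100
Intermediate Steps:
F(H, N) = N + N**2 - 5*H (F(H, N) = (-5*H + N*N) + N = (-5*H + N**2) + N = (N**2 - 5*H) + N = N + N**2 - 5*H)
(F(-12, 2*1) + 144)**2 = ((2*1 + (2*1)**2 - 5*(-12)) + 144)**2 = ((2 + 2**2 + 60) + 144)**2 = ((2 + 4 + 60) + 144)**2 = (66 + 144)**2 = 210**2 = 44100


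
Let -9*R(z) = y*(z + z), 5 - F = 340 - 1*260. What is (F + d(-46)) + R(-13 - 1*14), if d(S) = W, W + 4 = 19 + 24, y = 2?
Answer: -24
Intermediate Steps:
W = 39 (W = -4 + (19 + 24) = -4 + 43 = 39)
F = -75 (F = 5 - (340 - 1*260) = 5 - (340 - 260) = 5 - 1*80 = 5 - 80 = -75)
R(z) = -4*z/9 (R(z) = -2*(z + z)/9 = -2*2*z/9 = -4*z/9)
d(S) = 39
(F + d(-46)) + R(-13 - 1*14) = (-75 + 39) - 4*(-13 - 1*14)/9 = -36 - 4*(-13 - 14)/9 = -36 - 4/9*(-27) = -36 + 12 = -24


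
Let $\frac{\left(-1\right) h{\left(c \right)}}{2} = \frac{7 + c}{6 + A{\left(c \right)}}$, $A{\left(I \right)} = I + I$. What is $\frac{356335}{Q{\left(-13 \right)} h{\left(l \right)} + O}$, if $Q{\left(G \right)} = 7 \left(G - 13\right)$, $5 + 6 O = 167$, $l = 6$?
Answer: $\frac{3207015}{2609} \approx 1229.2$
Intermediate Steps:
$O = 27$ ($O = - \frac{5}{6} + \frac{1}{6} \cdot 167 = - \frac{5}{6} + \frac{167}{6} = 27$)
$Q{\left(G \right)} = -91 + 7 G$ ($Q{\left(G \right)} = 7 \left(-13 + G\right) = -91 + 7 G$)
$A{\left(I \right)} = 2 I$
$h{\left(c \right)} = - \frac{2 \left(7 + c\right)}{6 + 2 c}$ ($h{\left(c \right)} = - 2 \frac{7 + c}{6 + 2 c} = - \frac{2 \left(7 + c\right)}{6 + 2 c}$)
$\frac{356335}{Q{\left(-13 \right)} h{\left(l \right)} + O} = \frac{356335}{\left(-91 + 7 \left(-13\right)\right) \frac{-7 - 6}{3 + 6} + 27} = \frac{356335}{\left(-91 - 91\right) \frac{-7 - 6}{9} + 27} = \frac{356335}{- 182 \cdot \frac{1}{9} \left(-13\right) + 27} = \frac{356335}{\left(-182\right) \left(- \frac{13}{9}\right) + 27} = \frac{356335}{\frac{2366}{9} + 27} = \frac{356335}{\frac{2609}{9}} = 356335 \cdot \frac{9}{2609} = \frac{3207015}{2609}$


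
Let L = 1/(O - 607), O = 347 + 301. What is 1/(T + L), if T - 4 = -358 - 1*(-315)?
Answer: -41/1598 ≈ -0.025657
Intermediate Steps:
O = 648
L = 1/41 (L = 1/(648 - 607) = 1/41 ≈ 0.024390)
T = -39 (T = 4 + (-358 - 1*(-315)) = 4 + (-358 + 315) = 4 - 43 = -39)
1/(T + L) = 1/(-39 + 1/41) = 1/(-1598/41) = -41/1598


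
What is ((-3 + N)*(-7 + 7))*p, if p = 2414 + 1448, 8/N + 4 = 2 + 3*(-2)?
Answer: 0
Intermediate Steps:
N = -1 (N = 8/(-4 + (2 + 3*(-2))) = 8/(-4 + (2 - 6)) = 8/(-4 - 4) = 8/(-8) = 8*(-⅛) = -1)
p = 3862
((-3 + N)*(-7 + 7))*p = ((-3 - 1)*(-7 + 7))*3862 = -4*0*3862 = 0*3862 = 0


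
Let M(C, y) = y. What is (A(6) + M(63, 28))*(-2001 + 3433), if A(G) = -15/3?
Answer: 32936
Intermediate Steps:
A(G) = -5 (A(G) = -15*⅓ = -5)
(A(6) + M(63, 28))*(-2001 + 3433) = (-5 + 28)*(-2001 + 3433) = 23*1432 = 32936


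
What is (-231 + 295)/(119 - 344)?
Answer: -64/225 ≈ -0.28444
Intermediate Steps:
(-231 + 295)/(119 - 344) = 64/(-225) = 64*(-1/225) = -64/225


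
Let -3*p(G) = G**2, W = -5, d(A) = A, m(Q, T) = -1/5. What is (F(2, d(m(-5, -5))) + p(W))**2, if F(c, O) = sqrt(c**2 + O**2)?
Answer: 16534/225 - 10*sqrt(101)/3 ≈ 39.985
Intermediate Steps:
m(Q, T) = -1/5 (m(Q, T) = -1*1/5 = -1/5)
p(G) = -G**2/3
F(c, O) = sqrt(O**2 + c**2)
(F(2, d(m(-5, -5))) + p(W))**2 = (sqrt((-1/5)**2 + 2**2) - 1/3*(-5)**2)**2 = (sqrt(1/25 + 4) - 1/3*25)**2 = (sqrt(101/25) - 25/3)**2 = (sqrt(101)/5 - 25/3)**2 = (-25/3 + sqrt(101)/5)**2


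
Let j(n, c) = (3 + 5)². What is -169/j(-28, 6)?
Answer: -169/64 ≈ -2.6406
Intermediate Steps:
j(n, c) = 64 (j(n, c) = 8² = 64)
-169/j(-28, 6) = -169/64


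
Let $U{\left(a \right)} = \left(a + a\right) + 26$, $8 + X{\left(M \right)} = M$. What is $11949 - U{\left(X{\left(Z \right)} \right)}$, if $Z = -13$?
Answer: $11965$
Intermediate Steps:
$X{\left(M \right)} = -8 + M$
$U{\left(a \right)} = 26 + 2 a$ ($U{\left(a \right)} = 2 a + 26 = 26 + 2 a$)
$11949 - U{\left(X{\left(Z \right)} \right)} = 11949 - \left(26 + 2 \left(-8 - 13\right)\right) = 11949 - \left(26 + 2 \left(-21\right)\right) = 11949 - \left(26 - 42\right) = 11949 - -16 = 11949 + 16 = 11965$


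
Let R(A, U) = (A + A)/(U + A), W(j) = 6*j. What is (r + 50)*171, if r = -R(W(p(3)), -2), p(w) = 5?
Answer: 57285/7 ≈ 8183.6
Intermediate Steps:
R(A, U) = 2*A/(A + U) (R(A, U) = (2*A)/(A + U) = 2*A/(A + U))
r = -15/7 (r = -2*6*5/(6*5 - 2) = -2*30/(30 - 2) = -2*30/28 = -1*15/7 = -15/7 ≈ -2.1429)
(r + 50)*171 = (-15/7 + 50)*171 = (335/7)*171 = 57285/7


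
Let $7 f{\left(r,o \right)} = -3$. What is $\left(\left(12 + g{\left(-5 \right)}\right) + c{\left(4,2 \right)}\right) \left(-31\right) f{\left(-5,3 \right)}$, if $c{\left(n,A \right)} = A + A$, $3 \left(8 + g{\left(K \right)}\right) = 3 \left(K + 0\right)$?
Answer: $\frac{279}{7} \approx 39.857$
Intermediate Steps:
$g{\left(K \right)} = -8 + K$ ($g{\left(K \right)} = -8 + \frac{3 \left(K + 0\right)}{3} = -8 + \frac{3 K}{3} = -8 + K$)
$f{\left(r,o \right)} = - \frac{3}{7}$ ($f{\left(r,o \right)} = \frac{1}{7} \left(-3\right) = - \frac{3}{7}$)
$c{\left(n,A \right)} = 2 A$
$\left(\left(12 + g{\left(-5 \right)}\right) + c{\left(4,2 \right)}\right) \left(-31\right) f{\left(-5,3 \right)} = \left(\left(12 - 13\right) + 2 \cdot 2\right) \left(-31\right) \left(- \frac{3}{7}\right) = \left(\left(12 - 13\right) + 4\right) \left(-31\right) \left(- \frac{3}{7}\right) = \left(-1 + 4\right) \left(-31\right) \left(- \frac{3}{7}\right) = 3 \left(-31\right) \left(- \frac{3}{7}\right) = \left(-93\right) \left(- \frac{3}{7}\right) = \frac{279}{7}$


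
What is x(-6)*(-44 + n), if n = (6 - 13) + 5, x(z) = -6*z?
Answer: -1656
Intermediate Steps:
n = -2 (n = -7 + 5 = -2)
x(-6)*(-44 + n) = (-6*(-6))*(-44 - 2) = 36*(-46) = -1656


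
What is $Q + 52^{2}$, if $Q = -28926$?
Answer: $-26222$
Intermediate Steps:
$Q + 52^{2} = -28926 + 52^{2} = -28926 + 2704 = -26222$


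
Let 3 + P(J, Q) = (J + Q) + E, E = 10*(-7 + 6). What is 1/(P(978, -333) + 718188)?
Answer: 1/718820 ≈ 1.3912e-6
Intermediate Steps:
E = -10 (E = 10*(-1) = -10)
P(J, Q) = -13 + J + Q (P(J, Q) = -3 + ((J + Q) - 10) = -3 + (-10 + J + Q) = -13 + J + Q)
1/(P(978, -333) + 718188) = 1/((-13 + 978 - 333) + 718188) = 1/(632 + 718188) = 1/718820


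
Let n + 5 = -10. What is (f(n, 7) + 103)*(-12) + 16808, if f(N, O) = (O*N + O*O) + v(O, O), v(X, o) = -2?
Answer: 16268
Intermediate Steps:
n = -15 (n = -5 - 10 = -15)
f(N, O) = -2 + O² + N*O (f(N, O) = (O*N + O*O) - 2 = (N*O + O²) - 2 = (O² + N*O) - 2 = -2 + O² + N*O)
(f(n, 7) + 103)*(-12) + 16808 = ((-2 + 7² - 15*7) + 103)*(-12) + 16808 = ((-2 + 49 - 105) + 103)*(-12) + 16808 = (-58 + 103)*(-12) + 16808 = 45*(-12) + 16808 = -540 + 16808 = 16268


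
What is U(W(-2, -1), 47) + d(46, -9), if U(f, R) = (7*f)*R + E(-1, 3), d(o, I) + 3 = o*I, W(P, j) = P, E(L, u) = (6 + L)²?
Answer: -1050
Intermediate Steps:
d(o, I) = -3 + I*o (d(o, I) = -3 + o*I = -3 + I*o)
U(f, R) = 25 + 7*R*f (U(f, R) = (7*f)*R + (6 - 1)² = 7*R*f + 5² = 7*R*f + 25 = 25 + 7*R*f)
U(W(-2, -1), 47) + d(46, -9) = (25 + 7*47*(-2)) + (-3 - 9*46) = (25 - 658) + (-3 - 414) = -633 - 417 = -1050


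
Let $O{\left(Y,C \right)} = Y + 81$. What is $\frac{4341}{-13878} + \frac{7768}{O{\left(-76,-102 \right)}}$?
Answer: $\frac{35927533}{23130} \approx 1553.3$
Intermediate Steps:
$O{\left(Y,C \right)} = 81 + Y$
$\frac{4341}{-13878} + \frac{7768}{O{\left(-76,-102 \right)}} = \frac{4341}{-13878} + \frac{7768}{81 - 76} = 4341 \left(- \frac{1}{13878}\right) + \frac{7768}{5} = - \frac{1447}{4626} + 7768 \cdot \frac{1}{5} = - \frac{1447}{4626} + \frac{7768}{5} = \frac{35927533}{23130}$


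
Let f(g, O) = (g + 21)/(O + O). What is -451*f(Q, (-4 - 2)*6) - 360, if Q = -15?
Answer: -3869/12 ≈ -322.42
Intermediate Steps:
f(g, O) = (21 + g)/(2*O) (f(g, O) = (21 + g)/((2*O)) = (21 + g)*(1/(2*O)) = (21 + g)/(2*O))
-451*f(Q, (-4 - 2)*6) - 360 = -451*(21 - 15)/(2*((-4 - 2)*6)) - 360 = -451*6/(2*((-6*6))) - 360 = -451*6/(2*(-36)) - 360 = -451*(-1)*6/(2*36) - 360 = -451*(-1/12) - 360 = 451/12 - 360 = -3869/12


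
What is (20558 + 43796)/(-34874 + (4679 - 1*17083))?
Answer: -32177/23639 ≈ -1.3612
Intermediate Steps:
(20558 + 43796)/(-34874 + (4679 - 1*17083)) = 64354/(-34874 + (4679 - 17083)) = 64354/(-34874 - 12404) = 64354/(-47278) = 64354*(-1/47278) = -32177/23639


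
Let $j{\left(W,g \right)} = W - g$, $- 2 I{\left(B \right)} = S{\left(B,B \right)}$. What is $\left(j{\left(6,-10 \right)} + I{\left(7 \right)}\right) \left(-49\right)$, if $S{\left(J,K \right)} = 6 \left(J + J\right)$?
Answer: $1274$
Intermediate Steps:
$S{\left(J,K \right)} = 12 J$ ($S{\left(J,K \right)} = 6 \cdot 2 J = 12 J$)
$I{\left(B \right)} = - 6 B$ ($I{\left(B \right)} = - \frac{12 B}{2} = - 6 B$)
$\left(j{\left(6,-10 \right)} + I{\left(7 \right)}\right) \left(-49\right) = \left(\left(6 - -10\right) - 42\right) \left(-49\right) = \left(\left(6 + 10\right) - 42\right) \left(-49\right) = \left(16 - 42\right) \left(-49\right) = \left(-26\right) \left(-49\right) = 1274$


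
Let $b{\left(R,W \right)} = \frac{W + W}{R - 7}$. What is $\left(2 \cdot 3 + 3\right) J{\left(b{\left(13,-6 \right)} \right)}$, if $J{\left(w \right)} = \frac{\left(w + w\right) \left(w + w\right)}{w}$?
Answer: $-72$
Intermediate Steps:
$b{\left(R,W \right)} = \frac{2 W}{-7 + R}$
$J{\left(w \right)} = 4 w$ ($J{\left(w \right)} = \frac{2 w 2 w}{w} = \frac{4 w^{2}}{w} = 4 w$)
$\left(2 \cdot 3 + 3\right) J{\left(b{\left(13,-6 \right)} \right)} = \left(2 \cdot 3 + 3\right) 4 \cdot 2 \left(-6\right) \frac{1}{-7 + 13} = \left(6 + 3\right) 4 \cdot 2 \left(-6\right) \frac{1}{6} = 9 \cdot 4 \cdot 2 \left(-6\right) \frac{1}{6} = 9 \cdot 4 \left(-2\right) = 9 \left(-8\right) = -72$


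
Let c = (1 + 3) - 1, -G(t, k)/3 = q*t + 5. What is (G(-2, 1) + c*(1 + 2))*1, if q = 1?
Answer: 0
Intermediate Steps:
G(t, k) = -15 - 3*t (G(t, k) = -3*(1*t + 5) = -3*(t + 5) = -3*(5 + t) = -15 - 3*t)
c = 3 (c = 4 - 1 = 3)
(G(-2, 1) + c*(1 + 2))*1 = ((-15 - 3*(-2)) + 3*(1 + 2))*1 = ((-15 + 6) + 3*3)*1 = (-9 + 9)*1 = 0*1 = 0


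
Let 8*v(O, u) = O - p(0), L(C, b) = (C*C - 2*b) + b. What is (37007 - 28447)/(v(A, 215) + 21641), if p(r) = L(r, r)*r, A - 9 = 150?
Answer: 68480/173287 ≈ 0.39518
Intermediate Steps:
A = 159 (A = 9 + 150 = 159)
L(C, b) = C² - b (L(C, b) = (C² - 2*b) + b = C² - b)
p(r) = r*(r² - r) (p(r) = (r² - r)*r = r*(r² - r))
v(O, u) = O/8 (v(O, u) = (O - 0²*(-1 + 0))/8 = (O - 0*(-1))/8 = (O - 1*0)/8 = (O + 0)/8 = O/8)
(37007 - 28447)/(v(A, 215) + 21641) = (37007 - 28447)/((⅛)*159 + 21641) = 8560/(159/8 + 21641) = 8560/(173287/8) = 8560*(8/173287) = 68480/173287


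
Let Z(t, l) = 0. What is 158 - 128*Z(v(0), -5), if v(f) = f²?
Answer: 158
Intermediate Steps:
158 - 128*Z(v(0), -5) = 158 - 128*0 = 158 + 0 = 158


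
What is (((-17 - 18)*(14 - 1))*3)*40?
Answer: -54600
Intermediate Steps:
(((-17 - 18)*(14 - 1))*3)*40 = (-35*13*3)*40 = -455*3*40 = -1365*40 = -54600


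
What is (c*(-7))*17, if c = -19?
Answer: 2261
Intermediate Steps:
(c*(-7))*17 = -19*(-7)*17 = 133*17 = 2261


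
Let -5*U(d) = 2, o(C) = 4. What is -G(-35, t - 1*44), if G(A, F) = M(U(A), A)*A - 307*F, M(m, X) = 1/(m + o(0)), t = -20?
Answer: -353489/18 ≈ -19638.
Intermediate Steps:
U(d) = -⅖ (U(d) = -⅕*2 = -⅖)
M(m, X) = 1/(4 + m) (M(m, X) = 1/(m + 4) = 1/(4 + m))
G(A, F) = -307*F + 5*A/18 (G(A, F) = A/(4 - ⅖) - 307*F = A/(18/5) - 307*F = 5*A/18 - 307*F = -307*F + 5*A/18)
-G(-35, t - 1*44) = -(-307*(-20 - 1*44) + (5/18)*(-35)) = -(-307*(-20 - 44) - 175/18) = -(-307*(-64) - 175/18) = -(19648 - 175/18) = -1*353489/18 = -353489/18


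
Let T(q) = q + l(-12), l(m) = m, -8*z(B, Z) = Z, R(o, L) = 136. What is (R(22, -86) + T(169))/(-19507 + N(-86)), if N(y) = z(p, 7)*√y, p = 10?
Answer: -182897632/12176739675 + 8204*I*√86/12176739675 ≈ -0.01502 + 6.248e-6*I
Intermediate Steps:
z(B, Z) = -Z/8
T(q) = -12 + q (T(q) = q - 12 = -12 + q)
N(y) = -7*√y/8 (N(y) = (-⅛*7)*√y = -7*√y/8)
(R(22, -86) + T(169))/(-19507 + N(-86)) = (136 + (-12 + 169))/(-19507 - 7*I*√86/8) = (136 + 157)/(-19507 - 7*I*√86/8) = 293/(-19507 - 7*I*√86/8)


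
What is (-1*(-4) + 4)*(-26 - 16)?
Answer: -336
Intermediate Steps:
(-1*(-4) + 4)*(-26 - 16) = (4 + 4)*(-42) = 8*(-42) = -336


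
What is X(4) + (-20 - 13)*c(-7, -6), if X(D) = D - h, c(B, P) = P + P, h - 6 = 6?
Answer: 388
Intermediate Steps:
h = 12 (h = 6 + 6 = 12)
c(B, P) = 2*P
X(D) = -12 + D (X(D) = D - 1*12 = D - 12 = -12 + D)
X(4) + (-20 - 13)*c(-7, -6) = (-12 + 4) + (-20 - 13)*(2*(-6)) = -8 - 33*(-12) = -8 + 396 = 388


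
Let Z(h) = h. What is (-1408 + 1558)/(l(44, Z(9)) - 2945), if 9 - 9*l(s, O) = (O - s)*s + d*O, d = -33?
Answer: -1350/24659 ≈ -0.054747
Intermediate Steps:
l(s, O) = 1 + 11*O/3 - s*(O - s)/9 (l(s, O) = 1 - ((O - s)*s - 33*O)/9 = 1 - (s*(O - s) - 33*O)/9 = 1 - (-33*O + s*(O - s))/9 = 1 + (11*O/3 - s*(O - s)/9) = 1 + 11*O/3 - s*(O - s)/9)
(-1408 + 1558)/(l(44, Z(9)) - 2945) = (-1408 + 1558)/((1 + (⅑)*44² + (11/3)*9 - ⅑*9*44) - 2945) = 150/((1 + (⅑)*1936 + 33 - 44) - 2945) = 150/((1 + 1936/9 + 33 - 44) - 2945) = 150/(1846/9 - 2945) = 150/(-24659/9) = 150*(-9/24659) = -1350/24659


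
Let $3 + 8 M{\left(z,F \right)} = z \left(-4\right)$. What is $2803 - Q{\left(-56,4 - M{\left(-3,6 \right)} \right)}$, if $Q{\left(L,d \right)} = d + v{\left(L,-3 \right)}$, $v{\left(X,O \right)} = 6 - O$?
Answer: $\frac{22329}{8} \approx 2791.1$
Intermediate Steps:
$M{\left(z,F \right)} = - \frac{3}{8} - \frac{z}{2}$ ($M{\left(z,F \right)} = - \frac{3}{8} + \frac{z \left(-4\right)}{8} = - \frac{3}{8} + \frac{\left(-4\right) z}{8} = - \frac{3}{8} - \frac{z}{2}$)
$Q{\left(L,d \right)} = 9 + d$ ($Q{\left(L,d \right)} = d + \left(6 - -3\right) = d + \left(6 + 3\right) = d + 9 = 9 + d$)
$2803 - Q{\left(-56,4 - M{\left(-3,6 \right)} \right)} = 2803 - \left(9 + \left(4 - \left(- \frac{3}{8} - - \frac{3}{2}\right)\right)\right) = 2803 - \left(9 + \left(4 - \left(- \frac{3}{8} + \frac{3}{2}\right)\right)\right) = 2803 - \left(9 + \left(4 - \frac{9}{8}\right)\right) = 2803 - \left(9 + \frac{23}{8}\right) = 2803 - \frac{95}{8} = \frac{22329}{8}$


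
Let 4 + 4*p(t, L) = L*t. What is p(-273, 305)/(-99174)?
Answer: 83269/396696 ≈ 0.20991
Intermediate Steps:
p(t, L) = -1 + L*t/4 (p(t, L) = -1 + (L*t)/4 = -1 + L*t/4)
p(-273, 305)/(-99174) = (-1 + (1/4)*305*(-273))/(-99174) = (-1 - 83265/4)*(-1/99174) = -83269/4*(-1/99174) = 83269/396696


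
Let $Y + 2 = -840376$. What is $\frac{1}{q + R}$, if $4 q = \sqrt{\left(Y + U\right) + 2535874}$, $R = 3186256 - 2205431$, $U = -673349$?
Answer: $\frac{15693200}{15392281867853} - \frac{4 \sqrt{1022147}}{15392281867853} \approx 1.0193 \cdot 10^{-6}$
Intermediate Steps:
$Y = -840378$ ($Y = -2 - 840376 = -840378$)
$R = 980825$
$q = \frac{\sqrt{1022147}}{4}$ ($q = \frac{\sqrt{\left(-840378 - 673349\right) + 2535874}}{4} = \frac{\sqrt{-1513727 + 2535874}}{4} = \frac{\sqrt{1022147}}{4} \approx 252.75$)
$\frac{1}{q + R} = \frac{1}{\frac{\sqrt{1022147}}{4} + 980825} = \frac{1}{980825 + \frac{\sqrt{1022147}}{4}}$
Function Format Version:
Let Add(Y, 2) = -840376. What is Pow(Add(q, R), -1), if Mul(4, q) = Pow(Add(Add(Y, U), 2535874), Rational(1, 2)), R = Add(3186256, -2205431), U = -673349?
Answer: Add(Rational(15693200, 15392281867853), Mul(Rational(-4, 15392281867853), Pow(1022147, Rational(1, 2)))) ≈ 1.0193e-6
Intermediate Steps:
Y = -840378 (Y = Add(-2, -840376) = -840378)
R = 980825
q = Mul(Rational(1, 4), Pow(1022147, Rational(1, 2))) (q = Mul(Rational(1, 4), Pow(Add(Add(-840378, -673349), 2535874), Rational(1, 2))) = Mul(Rational(1, 4), Pow(Add(-1513727, 2535874), Rational(1, 2))) = Mul(Rational(1, 4), Pow(1022147, Rational(1, 2))) ≈ 252.75)
Pow(Add(q, R), -1) = Pow(Add(Mul(Rational(1, 4), Pow(1022147, Rational(1, 2))), 980825), -1) = Pow(Add(980825, Mul(Rational(1, 4), Pow(1022147, Rational(1, 2)))), -1)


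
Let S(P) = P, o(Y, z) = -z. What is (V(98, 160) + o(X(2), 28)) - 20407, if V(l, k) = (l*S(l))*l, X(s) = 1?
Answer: 920757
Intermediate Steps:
V(l, k) = l³ (V(l, k) = (l*l)*l = l²*l = l³)
(V(98, 160) + o(X(2), 28)) - 20407 = (98³ - 1*28) - 20407 = (941192 - 28) - 20407 = 941164 - 20407 = 920757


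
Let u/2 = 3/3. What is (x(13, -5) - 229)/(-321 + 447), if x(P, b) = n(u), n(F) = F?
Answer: -227/126 ≈ -1.8016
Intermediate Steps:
u = 2 (u = 2*(3/3) = 2*(3*(⅓)) = 2*1 = 2)
x(P, b) = 2
(x(13, -5) - 229)/(-321 + 447) = (2 - 229)/(-321 + 447) = -227/126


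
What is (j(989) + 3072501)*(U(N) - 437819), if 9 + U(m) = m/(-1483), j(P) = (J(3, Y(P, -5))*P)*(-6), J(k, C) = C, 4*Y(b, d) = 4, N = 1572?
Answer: -1991123474117232/1483 ≈ -1.3426e+12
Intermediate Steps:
Y(b, d) = 1 (Y(b, d) = (¼)*4 = 1)
j(P) = -6*P (j(P) = (1*P)*(-6) = P*(-6) = -6*P)
U(m) = -9 - m/1483 (U(m) = -9 + m/(-1483) = -9 + m*(-1/1483) = -9 - m/1483)
(j(989) + 3072501)*(U(N) - 437819) = (-6*989 + 3072501)*((-9 - 1/1483*1572) - 437819) = (-5934 + 3072501)*((-9 - 1572/1483) - 437819) = 3066567*(-14919/1483 - 437819) = 3066567*(-649300496/1483) = -1991123474117232/1483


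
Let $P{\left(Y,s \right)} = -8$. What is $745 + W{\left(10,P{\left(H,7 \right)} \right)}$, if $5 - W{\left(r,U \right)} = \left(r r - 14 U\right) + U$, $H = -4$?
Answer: $546$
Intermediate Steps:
$W{\left(r,U \right)} = 5 - r^{2} + 13 U$ ($W{\left(r,U \right)} = 5 - \left(\left(r r - 14 U\right) + U\right) = 5 - \left(\left(r^{2} - 14 U\right) + U\right) = 5 - \left(r^{2} - 13 U\right) = 5 + \left(- r^{2} + 13 U\right) = 5 - r^{2} + 13 U$)
$745 + W{\left(10,P{\left(H,7 \right)} \right)} = 745 + \left(5 - 10^{2} + 13 \left(-8\right)\right) = 745 - 199 = 546$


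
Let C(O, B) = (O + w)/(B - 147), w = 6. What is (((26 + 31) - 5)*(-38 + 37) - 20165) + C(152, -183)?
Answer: -3335884/165 ≈ -20217.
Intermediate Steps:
C(O, B) = (6 + O)/(-147 + B) (C(O, B) = (O + 6)/(B - 147) = (6 + O)/(-147 + B))
(((26 + 31) - 5)*(-38 + 37) - 20165) + C(152, -183) = (((26 + 31) - 5)*(-38 + 37) - 20165) + (6 + 152)/(-147 - 183) = ((57 - 5)*(-1) - 20165) + 158/(-330) = (52*(-1) - 20165) - 1/330*158 = (-52 - 20165) - 79/165 = -20217 - 79/165 = -3335884/165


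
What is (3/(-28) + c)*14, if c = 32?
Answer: 893/2 ≈ 446.50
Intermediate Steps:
(3/(-28) + c)*14 = (3/(-28) + 32)*14 = (3*(-1/28) + 32)*14 = (-3/28 + 32)*14 = (893/28)*14 = 893/2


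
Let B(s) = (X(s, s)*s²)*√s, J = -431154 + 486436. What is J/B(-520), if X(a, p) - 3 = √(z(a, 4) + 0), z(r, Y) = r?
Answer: -27641*√130/(-105456000*I + 70304000*√130) ≈ -0.00038648 - 5.0844e-5*I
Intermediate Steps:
J = 55282
X(a, p) = 3 + √a (X(a, p) = 3 + √(a + 0) = 3 + √a)
B(s) = s^(5/2)*(3 + √s) (B(s) = ((3 + √s)*s²)*√s = (s²*(3 + √s))*√s = s^(5/2)*(3 + √s))
J/B(-520) = 55282/((-520)³ + 3*(-520)^(5/2)) = 55282/(-140608000 + 3*(540800*I*√130)) = 55282/(-140608000 + 1622400*I*√130)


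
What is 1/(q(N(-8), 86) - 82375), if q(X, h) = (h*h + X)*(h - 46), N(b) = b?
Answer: 1/213145 ≈ 4.6916e-6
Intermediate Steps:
q(X, h) = (-46 + h)*(X + h²) (q(X, h) = (h² + X)*(-46 + h) = (X + h²)*(-46 + h) = (-46 + h)*(X + h²))
1/(q(N(-8), 86) - 82375) = 1/((86³ - 46*(-8) - 46*86² - 8*86) - 82375) = 1/((636056 + 368 - 46*7396 - 688) - 82375) = 1/((636056 + 368 - 340216 - 688) - 82375) = 1/(295520 - 82375) = 1/213145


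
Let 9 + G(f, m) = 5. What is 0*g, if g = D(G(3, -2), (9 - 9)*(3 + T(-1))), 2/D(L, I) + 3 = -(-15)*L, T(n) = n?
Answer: 0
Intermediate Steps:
G(f, m) = -4 (G(f, m) = -9 + 5 = -4)
D(L, I) = 2/(-3 + 15*L) (D(L, I) = 2/(-3 - (-15)*L) = 2/(-3 + 15*L))
g = -2/63 (g = 2/(3*(-1 + 5*(-4))) = 2/(3*(-1 - 20)) = (⅔)/(-21) = (⅔)*(-1/21) = -2/63 ≈ -0.031746)
0*g = 0*(-2/63) = 0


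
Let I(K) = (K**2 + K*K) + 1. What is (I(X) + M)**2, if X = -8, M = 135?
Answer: 69696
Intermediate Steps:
I(K) = 1 + 2*K**2 (I(K) = (K**2 + K**2) + 1 = 2*K**2 + 1 = 1 + 2*K**2)
(I(X) + M)**2 = ((1 + 2*(-8)**2) + 135)**2 = ((1 + 2*64) + 135)**2 = ((1 + 128) + 135)**2 = (129 + 135)**2 = 264**2 = 69696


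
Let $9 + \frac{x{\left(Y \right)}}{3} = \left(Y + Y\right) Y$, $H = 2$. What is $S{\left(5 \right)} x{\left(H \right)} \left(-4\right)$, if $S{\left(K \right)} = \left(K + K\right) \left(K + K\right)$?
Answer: $1200$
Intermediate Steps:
$S{\left(K \right)} = 4 K^{2}$ ($S{\left(K \right)} = 2 K 2 K = 4 K^{2}$)
$x{\left(Y \right)} = -27 + 6 Y^{2}$ ($x{\left(Y \right)} = -27 + 3 \left(Y + Y\right) Y = -27 + 3 \cdot 2 Y Y = -27 + 3 \cdot 2 Y^{2} = -27 + 6 Y^{2}$)
$S{\left(5 \right)} x{\left(H \right)} \left(-4\right) = 4 \cdot 5^{2} \left(-27 + 6 \cdot 2^{2}\right) \left(-4\right) = 4 \cdot 25 \left(-27 + 6 \cdot 4\right) \left(-4\right) = 100 \left(-27 + 24\right) \left(-4\right) = 100 \left(-3\right) \left(-4\right) = \left(-300\right) \left(-4\right) = 1200$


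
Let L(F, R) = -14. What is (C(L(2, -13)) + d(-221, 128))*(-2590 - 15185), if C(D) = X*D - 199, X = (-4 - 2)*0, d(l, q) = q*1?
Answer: 1262025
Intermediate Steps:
d(l, q) = q
X = 0 (X = -6*0 = 0)
C(D) = -199 (C(D) = 0*D - 199 = 0 - 199 = -199)
(C(L(2, -13)) + d(-221, 128))*(-2590 - 15185) = (-199 + 128)*(-2590 - 15185) = -71*(-17775) = 1262025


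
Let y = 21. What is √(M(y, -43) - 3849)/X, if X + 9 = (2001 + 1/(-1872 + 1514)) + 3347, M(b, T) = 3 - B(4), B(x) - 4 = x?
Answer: 358*I*√3854/1911361 ≈ 0.011628*I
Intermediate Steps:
B(x) = 4 + x
M(b, T) = -5 (M(b, T) = 3 - (4 + 4) = 3 - 1*8 = 3 - 8 = -5)
X = 1911361/358 (X = -9 + ((2001 + 1/(-1872 + 1514)) + 3347) = -9 + ((2001 + 1/(-358)) + 3347) = -9 + ((2001 - 1/358) + 3347) = -9 + (716357/358 + 3347) = -9 + 1914583/358 = 1911361/358 ≈ 5339.0)
√(M(y, -43) - 3849)/X = √(-5 - 3849)/(1911361/358) = √(-3854)*(358/1911361) = (I*√3854)*(358/1911361) = 358*I*√3854/1911361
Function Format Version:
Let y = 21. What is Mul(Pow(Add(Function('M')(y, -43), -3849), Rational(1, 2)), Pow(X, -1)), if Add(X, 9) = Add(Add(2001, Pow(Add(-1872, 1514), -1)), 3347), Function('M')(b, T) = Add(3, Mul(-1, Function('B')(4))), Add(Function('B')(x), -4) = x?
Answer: Mul(Rational(358, 1911361), I, Pow(3854, Rational(1, 2))) ≈ Mul(0.011628, I)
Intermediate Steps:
Function('B')(x) = Add(4, x)
Function('M')(b, T) = -5 (Function('M')(b, T) = Add(3, Mul(-1, Add(4, 4))) = Add(3, Mul(-1, 8)) = Add(3, -8) = -5)
X = Rational(1911361, 358) (X = Add(-9, Add(Add(2001, Pow(Add(-1872, 1514), -1)), 3347)) = Add(-9, Add(Add(2001, Pow(-358, -1)), 3347)) = Add(-9, Add(Add(2001, Rational(-1, 358)), 3347)) = Add(-9, Add(Rational(716357, 358), 3347)) = Add(-9, Rational(1914583, 358)) = Rational(1911361, 358) ≈ 5339.0)
Mul(Pow(Add(Function('M')(y, -43), -3849), Rational(1, 2)), Pow(X, -1)) = Mul(Pow(Add(-5, -3849), Rational(1, 2)), Pow(Rational(1911361, 358), -1)) = Mul(Pow(-3854, Rational(1, 2)), Rational(358, 1911361)) = Mul(Mul(I, Pow(3854, Rational(1, 2))), Rational(358, 1911361)) = Mul(Rational(358, 1911361), I, Pow(3854, Rational(1, 2)))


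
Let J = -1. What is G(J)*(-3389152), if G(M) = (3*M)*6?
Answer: 61004736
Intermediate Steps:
G(M) = 18*M
G(J)*(-3389152) = (18*(-1))*(-3389152) = -18*(-3389152) = 61004736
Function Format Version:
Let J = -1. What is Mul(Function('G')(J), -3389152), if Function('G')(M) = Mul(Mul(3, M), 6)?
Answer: 61004736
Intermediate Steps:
Function('G')(M) = Mul(18, M)
Mul(Function('G')(J), -3389152) = Mul(Mul(18, -1), -3389152) = Mul(-18, -3389152) = 61004736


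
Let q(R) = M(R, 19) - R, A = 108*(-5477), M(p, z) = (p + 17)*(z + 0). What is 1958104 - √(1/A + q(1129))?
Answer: 1958104 - √200652871513989/98586 ≈ 1.9580e+6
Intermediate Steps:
M(p, z) = z*(17 + p) (M(p, z) = (17 + p)*z = z*(17 + p))
A = -591516
q(R) = 323 + 18*R (q(R) = 19*(17 + R) - R = (323 + 19*R) - R = 323 + 18*R)
1958104 - √(1/A + q(1129)) = 1958104 - √(1/(-591516) + (323 + 18*1129)) = 1958104 - √(-1/591516 + (323 + 20322)) = 1958104 - √(-1/591516 + 20645) = 1958104 - √(12211847819/591516) = 1958104 - √200652871513989/98586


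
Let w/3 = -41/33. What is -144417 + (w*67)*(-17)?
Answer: -1541888/11 ≈ -1.4017e+5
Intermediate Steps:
w = -41/11 (w = 3*(-41/33) = -41/11 ≈ -3.7273)
-144417 + (w*67)*(-17) = -144417 - 41/11*67*(-17) = -144417 - 2747/11*(-17) = -144417 + 46699/11 = -1541888/11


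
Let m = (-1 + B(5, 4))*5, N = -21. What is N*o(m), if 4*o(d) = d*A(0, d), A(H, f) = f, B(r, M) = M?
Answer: -4725/4 ≈ -1181.3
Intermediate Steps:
m = 15 (m = (-1 + 4)*5 = 3*5 = 15)
o(d) = d²/4 (o(d) = (d*d)/4 = d²/4)
N*o(m) = -21*15²/4 = -21*225/4 = -4725/4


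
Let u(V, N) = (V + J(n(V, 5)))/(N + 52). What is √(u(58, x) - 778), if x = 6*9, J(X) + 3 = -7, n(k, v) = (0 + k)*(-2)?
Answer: I*√2184130/53 ≈ 27.885*I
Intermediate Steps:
n(k, v) = -2*k (n(k, v) = k*(-2) = -2*k)
J(X) = -10 (J(X) = -3 - 7 = -10)
x = 54
u(V, N) = (-10 + V)/(52 + N) (u(V, N) = (V - 10)/(N + 52) = (-10 + V)/(52 + N))
√(u(58, x) - 778) = √((-10 + 58)/(52 + 54) - 778) = √(48/106 - 778) = √((1/106)*48 - 778) = √(24/53 - 778) = √(-41210/53) = I*√2184130/53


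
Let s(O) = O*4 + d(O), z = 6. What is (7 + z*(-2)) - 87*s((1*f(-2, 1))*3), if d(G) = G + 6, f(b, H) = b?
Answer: 2083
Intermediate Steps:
d(G) = 6 + G
s(O) = 6 + 5*O (s(O) = O*4 + (6 + O) = 4*O + (6 + O) = 6 + 5*O)
(7 + z*(-2)) - 87*s((1*f(-2, 1))*3) = (7 + 6*(-2)) - 87*(6 + 5*((1*(-2))*3)) = (7 - 12) - 87*(6 + 5*(-2*3)) = -5 - 87*(6 + 5*(-6)) = -5 - 87*(6 - 30) = -5 - 87*(-24) = -5 + 2088 = 2083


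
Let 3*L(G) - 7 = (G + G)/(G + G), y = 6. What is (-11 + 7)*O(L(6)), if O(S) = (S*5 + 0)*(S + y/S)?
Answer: -2360/9 ≈ -262.22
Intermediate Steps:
L(G) = 8/3 (L(G) = 7/3 + ((G + G)/(G + G))/3 = 7/3 + ((2*G)/((2*G)))/3 = 7/3 + ((2*G)*(1/(2*G)))/3 = 7/3 + (1/3)*1 = 7/3 + 1/3 = 8/3)
O(S) = 5*S*(S + 6/S) (O(S) = (S*5 + 0)*(S + 6/S) = (5*S + 0)*(S + 6/S) = (5*S)*(S + 6/S) = 5*S*(S + 6/S))
(-11 + 7)*O(L(6)) = (-11 + 7)*(30 + 5*(8/3)**2) = -4*(30 + 5*(64/9)) = -4*(30 + 320/9) = -4*590/9 = -2360/9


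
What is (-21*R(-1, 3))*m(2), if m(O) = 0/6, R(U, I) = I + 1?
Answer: 0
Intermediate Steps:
R(U, I) = 1 + I
m(O) = 0 (m(O) = 0*(⅙) = 0)
(-21*R(-1, 3))*m(2) = -21*(1 + 3)*0 = -21*4*0 = -84*0 = 0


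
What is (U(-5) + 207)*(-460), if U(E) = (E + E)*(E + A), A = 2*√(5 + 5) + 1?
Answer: -113620 + 9200*√10 ≈ -84527.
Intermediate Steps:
A = 1 + 2*√10 (A = 2*√10 + 1 = 1 + 2*√10 ≈ 7.3246)
U(E) = 2*E*(1 + E + 2*√10) (U(E) = (E + E)*(E + (1 + 2*√10)) = (2*E)*(1 + E + 2*√10) = 2*E*(1 + E + 2*√10))
(U(-5) + 207)*(-460) = (2*(-5)*(1 - 5 + 2*√10) + 207)*(-460) = (2*(-5)*(-4 + 2*√10) + 207)*(-460) = ((40 - 20*√10) + 207)*(-460) = (247 - 20*√10)*(-460) = -113620 + 9200*√10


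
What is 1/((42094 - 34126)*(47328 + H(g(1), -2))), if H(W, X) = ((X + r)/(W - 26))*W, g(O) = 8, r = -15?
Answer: 3/1131509120 ≈ 2.6513e-9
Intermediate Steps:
H(W, X) = W*(-15 + X)/(-26 + W) (H(W, X) = ((X - 15)/(W - 26))*W = ((-15 + X)/(-26 + W))*W = W*(-15 + X)/(-26 + W))
1/((42094 - 34126)*(47328 + H(g(1), -2))) = 1/((42094 - 34126)*(47328 + 8*(-15 - 2)/(-26 + 8))) = 1/(7968*(47328 + 8*(-17)/(-18))) = 1/(7968*(47328 + 8*(-1/18)*(-17))) = 1/(7968*(47328 + 68/9)) = 1/(7968*(426020/9)) = 1/(1131509120/3) = 3/1131509120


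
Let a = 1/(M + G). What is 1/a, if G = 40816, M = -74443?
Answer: -33627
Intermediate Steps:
a = -1/33627 (a = 1/(-74443 + 40816) = 1/(-33627) = -1/33627 ≈ -2.9738e-5)
1/a = 1/(-1/33627) = -33627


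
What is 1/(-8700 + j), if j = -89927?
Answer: -1/98627 ≈ -1.0139e-5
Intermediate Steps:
1/(-8700 + j) = 1/(-8700 - 89927) = 1/(-98627) = -1/98627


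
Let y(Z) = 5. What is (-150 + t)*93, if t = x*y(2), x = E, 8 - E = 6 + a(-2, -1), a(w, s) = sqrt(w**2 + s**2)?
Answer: -13020 - 465*sqrt(5) ≈ -14060.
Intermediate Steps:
a(w, s) = sqrt(s**2 + w**2)
E = 2 - sqrt(5) (E = 8 - (6 + sqrt((-1)**2 + (-2)**2)) = 8 - (6 + sqrt(1 + 4)) = 8 - (6 + sqrt(5)) = 8 + (-6 - sqrt(5)) = 2 - sqrt(5) ≈ -0.23607)
x = 2 - sqrt(5) ≈ -0.23607
t = 10 - 5*sqrt(5) (t = (2 - sqrt(5))*5 = 10 - 5*sqrt(5) ≈ -1.1803)
(-150 + t)*93 = (-150 + (10 - 5*sqrt(5)))*93 = (-140 - 5*sqrt(5))*93 = -13020 - 465*sqrt(5)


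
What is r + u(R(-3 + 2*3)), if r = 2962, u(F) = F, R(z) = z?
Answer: 2965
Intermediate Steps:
r + u(R(-3 + 2*3)) = 2962 + (-3 + 2*3) = 2962 + (-3 + 6) = 2962 + 3 = 2965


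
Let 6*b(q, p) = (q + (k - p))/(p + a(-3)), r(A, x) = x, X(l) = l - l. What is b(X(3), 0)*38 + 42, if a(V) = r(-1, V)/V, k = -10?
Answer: -64/3 ≈ -21.333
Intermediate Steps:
X(l) = 0
a(V) = 1 (a(V) = V/V = 1)
b(q, p) = (-10 + q - p)/(6*(1 + p)) (b(q, p) = ((q + (-10 - p))/(p + 1))/6 = ((-10 + q - p)/(1 + p))/6 = (-10 + q - p)/(6*(1 + p)))
b(X(3), 0)*38 + 42 = ((-10 + 0 - 1*0)/(6*(1 + 0)))*38 + 42 = ((⅙)*(-10 + 0 + 0)/1)*38 + 42 = ((⅙)*1*(-10))*38 + 42 = -5/3*38 + 42 = -190/3 + 42 = -64/3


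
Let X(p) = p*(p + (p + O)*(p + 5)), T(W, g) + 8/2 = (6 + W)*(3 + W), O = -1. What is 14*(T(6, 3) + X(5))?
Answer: 4606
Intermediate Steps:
T(W, g) = -4 + (3 + W)*(6 + W) (T(W, g) = -4 + (6 + W)*(3 + W) = -4 + (3 + W)*(6 + W))
X(p) = p*(p + (-1 + p)*(5 + p)) (X(p) = p*(p + (p - 1)*(p + 5)) = p*(p + (-1 + p)*(5 + p)))
14*(T(6, 3) + X(5)) = 14*((14 + 6² + 9*6) + 5*(-5 + 5² + 5*5)) = 14*((14 + 36 + 54) + 5*(-5 + 25 + 25)) = 14*(104 + 5*45) = 14*(104 + 225) = 14*329 = 4606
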